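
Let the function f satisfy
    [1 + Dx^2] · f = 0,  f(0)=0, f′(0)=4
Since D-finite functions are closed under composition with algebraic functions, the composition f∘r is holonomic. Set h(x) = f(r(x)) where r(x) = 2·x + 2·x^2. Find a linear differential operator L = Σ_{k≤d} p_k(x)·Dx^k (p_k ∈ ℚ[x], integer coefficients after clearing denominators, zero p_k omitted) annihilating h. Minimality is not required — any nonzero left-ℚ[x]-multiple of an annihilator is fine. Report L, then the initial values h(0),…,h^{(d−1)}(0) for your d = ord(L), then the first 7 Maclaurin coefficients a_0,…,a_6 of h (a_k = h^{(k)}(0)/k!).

f: a_k = 0, 4, 0, -2/3, 0, 1/30, 0, …
L₀ from L_f via x↦r, Dx↦r'^{-1}Dx.
L = (4 + 24·x + 48·x^2 + 32·x^3) - 2·Dx + (1 + 2·x)·Dx^2  (order 2).
h: a_k = 0, 8, 8, -16/3, -16, -224/15, 0, …
ICs: h(0) = 0, h′(0) = 8.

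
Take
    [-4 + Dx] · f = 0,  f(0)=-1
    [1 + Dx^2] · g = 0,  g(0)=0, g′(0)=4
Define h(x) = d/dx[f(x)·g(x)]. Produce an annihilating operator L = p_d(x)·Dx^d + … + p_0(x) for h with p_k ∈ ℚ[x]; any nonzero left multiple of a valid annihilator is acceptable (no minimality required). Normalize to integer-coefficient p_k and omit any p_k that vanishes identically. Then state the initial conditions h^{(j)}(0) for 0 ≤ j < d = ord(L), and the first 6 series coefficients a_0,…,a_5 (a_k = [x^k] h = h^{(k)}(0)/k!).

f: a_k = -1, -4, -8, -32/3, -32/3, -128/15, …
g: a_k = 0, 4, 0, -2/3, 0, 1/30, …
Sym-product of L_f,L_g gives L₀ (≤ ord 2).
h₀' ⇒ L via d/dx closure of L₀.
L = 17 - 8·Dx + Dx^2  (order 2).
h: a_k = -4, -32, -94, -160, -1121/6, -2444/15, …
ICs: h(0) = -4, h′(0) = -32.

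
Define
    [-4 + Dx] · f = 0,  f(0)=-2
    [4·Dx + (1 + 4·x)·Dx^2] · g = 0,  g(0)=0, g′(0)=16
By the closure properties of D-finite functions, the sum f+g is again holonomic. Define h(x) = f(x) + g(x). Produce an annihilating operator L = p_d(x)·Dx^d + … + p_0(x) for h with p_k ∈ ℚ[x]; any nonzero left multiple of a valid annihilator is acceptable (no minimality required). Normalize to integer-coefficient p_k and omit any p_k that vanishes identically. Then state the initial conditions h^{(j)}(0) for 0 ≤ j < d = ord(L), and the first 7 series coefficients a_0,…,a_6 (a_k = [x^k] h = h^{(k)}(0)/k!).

f: a_k = -2, -8, -16, -64/3, -64/3, -256/15, -512/45, …
g: a_k = 0, 16, -32, 256/3, -256, 4096/5, -8192/3, …
L₀ := lclm(L_f,L_g); ord L₀ ≤ 1+2.
L = (-24 - 32·x)·Dx + (2 - 16·x - 32·x^2)·Dx^2 + (1 + 6·x + 8·x^2)·Dx^3  (order 3).
h: a_k = -2, 8, -48, 64, -832/3, 12032/15, -123392/45, …
ICs: h(0) = -2, h′(0) = 8, h′′(0) = -96.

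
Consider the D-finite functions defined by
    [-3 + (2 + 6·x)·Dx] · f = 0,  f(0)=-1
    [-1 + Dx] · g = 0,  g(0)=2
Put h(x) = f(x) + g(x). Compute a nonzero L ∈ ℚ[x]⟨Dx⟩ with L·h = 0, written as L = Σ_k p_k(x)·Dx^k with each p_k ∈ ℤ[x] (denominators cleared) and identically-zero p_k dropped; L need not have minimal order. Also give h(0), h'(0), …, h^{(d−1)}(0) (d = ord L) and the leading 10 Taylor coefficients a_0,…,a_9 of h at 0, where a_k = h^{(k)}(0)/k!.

f: a_k = -1, -3/2, 9/8, -27/16, 405/128, -1701/256, 15309/1024, -72171/2048, 2814669/32768, -14073345/65536, …
g: a_k = 2, 2, 1, 1/3, 1/12, 1/60, 1/360, 1/2520, 1/20160, 1/181440, …
Weyl lclm of L_f,L_g ⇒ L₀ (ord ≤ 2).
L = (15 + 18·x) + (-13 - 24·x - 36·x^2)·Dx + (-2 + 6·x + 36·x^2)·Dx^2  (order 2).
h: a_k = 1, 1/2, 17/8, -65/48, 1247/384, -25451/3840, 689033/46080, -22733609/645120, 886621247/10321920, -39897932051/185794560, …
ICs: h(0) = 1, h′(0) = 1/2.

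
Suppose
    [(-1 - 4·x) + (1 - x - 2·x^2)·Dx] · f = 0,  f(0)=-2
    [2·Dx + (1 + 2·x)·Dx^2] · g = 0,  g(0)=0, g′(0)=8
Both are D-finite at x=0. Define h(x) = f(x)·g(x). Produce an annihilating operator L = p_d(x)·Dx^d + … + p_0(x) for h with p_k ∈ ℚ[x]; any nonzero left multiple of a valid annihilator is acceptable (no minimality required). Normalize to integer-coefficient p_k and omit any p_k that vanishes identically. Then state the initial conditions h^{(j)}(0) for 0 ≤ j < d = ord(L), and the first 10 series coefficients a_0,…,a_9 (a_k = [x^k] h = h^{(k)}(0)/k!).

L = (6 + 16·x) + (14·x + 20·x^2)·Dx + (-1 - x + 4·x^2 + 4·x^3)·Dx^2  (order 2).
h: a_k = 0, -16, 0, -160/3, -64/3, -896/5, -2048/15, -67328/105, -4608/7, -754688/315, …
ICs: h(0) = 0, h′(0) = -16.

f: a_k = -2, -2, -6, -10, -22, -42, -86, -170, -342, -682, …
g: a_k = 0, 8, -8, 32/3, -16, 128/5, -128/3, 512/7, -128, 2048/9, …
L₀ := L_f ⊗_s L_g (sym. prod.), ord ≤ 2.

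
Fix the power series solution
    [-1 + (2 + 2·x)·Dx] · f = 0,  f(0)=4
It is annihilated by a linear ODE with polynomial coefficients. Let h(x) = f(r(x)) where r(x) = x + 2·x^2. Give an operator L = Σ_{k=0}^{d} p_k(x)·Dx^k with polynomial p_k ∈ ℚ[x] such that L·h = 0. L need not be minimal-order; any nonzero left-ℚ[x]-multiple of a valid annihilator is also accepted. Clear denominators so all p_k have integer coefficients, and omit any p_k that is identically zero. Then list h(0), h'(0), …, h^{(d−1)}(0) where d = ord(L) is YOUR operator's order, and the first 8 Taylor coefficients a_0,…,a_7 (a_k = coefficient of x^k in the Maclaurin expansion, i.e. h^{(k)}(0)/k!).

L = (-1 - 4·x) + (2 + 2·x + 4·x^2)·Dx  (order 1).
h: a_k = 4, 2, 7/2, -7/4, -21/32, 119/64, -189/256, -791/512, …
ICs: h(0) = 4.

f: a_k = 4, 2, -1/2, 1/4, -5/32, 7/64, -21/256, 33/512, …
L₀ from L_f via x↦r, Dx↦r'^{-1}Dx.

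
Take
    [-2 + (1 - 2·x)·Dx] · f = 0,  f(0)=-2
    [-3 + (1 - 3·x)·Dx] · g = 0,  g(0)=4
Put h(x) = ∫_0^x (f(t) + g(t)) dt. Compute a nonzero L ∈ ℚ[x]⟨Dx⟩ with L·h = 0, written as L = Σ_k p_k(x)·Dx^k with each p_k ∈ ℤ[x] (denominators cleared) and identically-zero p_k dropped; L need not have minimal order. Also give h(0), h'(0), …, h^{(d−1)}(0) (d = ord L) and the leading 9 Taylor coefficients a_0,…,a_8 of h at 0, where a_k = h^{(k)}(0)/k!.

L = -12·Dx + (10 - 24·x)·Dx^2 + (-1 + 5·x - 6·x^2)·Dx^3  (order 3).
h: a_k = 0, 2, 4, 28/3, 23, 292/5, 454/3, 2788/7, 2123/2, …
ICs: h(0) = 0, h′(0) = 2, h′′(0) = 8.

f: a_k = -2, -4, -8, -16, -32, -64, -128, -256, -512, …
g: a_k = 4, 12, 36, 108, 324, 972, 2916, 8748, 26244, …
Sum ⇒ L₀ = lclm(L_f,L_g) in ℚ(x)⟨Dx⟩.
h=∫₀ˣh₀: take L = L₀·Dx.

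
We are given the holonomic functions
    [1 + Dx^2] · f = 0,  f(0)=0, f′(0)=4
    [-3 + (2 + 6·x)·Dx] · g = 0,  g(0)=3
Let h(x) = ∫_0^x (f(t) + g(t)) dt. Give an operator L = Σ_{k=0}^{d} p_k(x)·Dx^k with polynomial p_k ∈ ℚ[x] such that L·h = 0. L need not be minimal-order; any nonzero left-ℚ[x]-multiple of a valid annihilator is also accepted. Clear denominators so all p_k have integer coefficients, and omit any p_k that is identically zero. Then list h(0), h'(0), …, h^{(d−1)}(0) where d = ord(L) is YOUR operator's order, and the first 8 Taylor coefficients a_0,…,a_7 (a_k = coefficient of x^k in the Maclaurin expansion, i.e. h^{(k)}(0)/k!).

f: a_k = 0, 4, 0, -2/3, 0, 1/30, 0, -1/1260, …
g: a_k = 3, 9/2, -27/8, 81/16, -1215/128, 5103/256, -45927/1024, 216513/2048, …
Sum ⇒ L₀ = lclm(L_f,L_g) in ℚ(x)⟨Dx⟩.
h=∫h₀ ⇒ L = L₀·Dx.
L = (-93 - 72·x - 108·x^2)·Dx + (-10 + 18·x + 216·x^2 + 216·x^3)·Dx^2 + (-93 - 72·x - 108·x^2)·Dx^3 + (-10 + 18·x + 216·x^2 + 216·x^3)·Dx^4  (order 4).
h: a_k = 0, 3, 17/4, -9/8, 211/192, -243/128, 76673/23040, -6561/1024, …
ICs: h(0) = 0, h′(0) = 3, h′′(0) = 17/2, h′′′(0) = -27/4.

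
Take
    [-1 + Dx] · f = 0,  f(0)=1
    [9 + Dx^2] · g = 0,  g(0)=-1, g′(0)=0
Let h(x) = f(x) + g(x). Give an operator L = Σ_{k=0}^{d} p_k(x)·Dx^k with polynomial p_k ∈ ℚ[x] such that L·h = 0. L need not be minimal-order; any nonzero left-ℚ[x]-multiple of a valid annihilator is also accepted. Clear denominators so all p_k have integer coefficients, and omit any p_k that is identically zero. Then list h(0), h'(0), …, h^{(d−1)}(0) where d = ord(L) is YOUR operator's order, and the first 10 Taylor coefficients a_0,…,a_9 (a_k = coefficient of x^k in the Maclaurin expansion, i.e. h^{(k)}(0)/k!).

L = -9 + 9·Dx - Dx^2 + Dx^3  (order 3).
h: a_k = 0, 1, 5, 1/6, -10/3, 1/120, 73/72, 1/5040, -41/252, 1/362880, …
ICs: h(0) = 0, h′(0) = 1, h′′(0) = 10.

f: a_k = 1, 1, 1/2, 1/6, 1/24, 1/120, 1/720, 1/5040, 1/40320, 1/362880, …
g: a_k = -1, 0, 9/2, 0, -27/8, 0, 81/80, 0, -729/4480, 0, …
h₀=f+g: left-lcm gives L₀, ord ≤ 3.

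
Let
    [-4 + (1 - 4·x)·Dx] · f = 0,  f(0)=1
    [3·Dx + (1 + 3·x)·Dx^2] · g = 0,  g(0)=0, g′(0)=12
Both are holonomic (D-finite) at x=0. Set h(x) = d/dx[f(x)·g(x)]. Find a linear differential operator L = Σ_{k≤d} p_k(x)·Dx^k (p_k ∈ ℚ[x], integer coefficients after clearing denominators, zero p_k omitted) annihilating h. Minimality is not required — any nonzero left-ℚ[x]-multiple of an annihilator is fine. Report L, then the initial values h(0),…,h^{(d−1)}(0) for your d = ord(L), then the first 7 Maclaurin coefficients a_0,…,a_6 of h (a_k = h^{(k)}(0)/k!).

f: a_k = 1, 4, 16, 64, 256, 1024, 4096, …
g: a_k = 0, 12, -18, 36, -81, 972/5, -486, …
Sym-product of L_f,L_g gives L₀ (≤ ord 2).
h₀' ⇒ L via d/dx closure of L₀.
L = 48 + (6 + 60·x)·Dx + (-1 + x + 12·x^2)·Dx^2  (order 2).
h: a_k = 12, 60, 468, 2172, 11832, 269388/5, 1300884/5, …
ICs: h(0) = 12, h′(0) = 60.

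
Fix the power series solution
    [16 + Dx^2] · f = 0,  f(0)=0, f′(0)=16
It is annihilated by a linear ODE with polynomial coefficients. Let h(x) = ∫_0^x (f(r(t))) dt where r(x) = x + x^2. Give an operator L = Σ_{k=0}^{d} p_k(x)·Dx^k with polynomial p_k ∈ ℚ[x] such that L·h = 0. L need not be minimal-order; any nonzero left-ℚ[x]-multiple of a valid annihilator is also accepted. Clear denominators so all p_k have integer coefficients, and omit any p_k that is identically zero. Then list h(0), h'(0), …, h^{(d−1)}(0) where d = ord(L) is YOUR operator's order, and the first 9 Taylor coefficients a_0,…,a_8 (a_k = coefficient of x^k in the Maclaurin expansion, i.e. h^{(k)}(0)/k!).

f: a_k = 0, 16, 0, -128/3, 0, 512/15, 0, -4096/315, 0, …
h₀=f(r): pull back L_f along r ⇒ L₀.
h=∫h₀ ⇒ L = L₀·Dx.
L = (16 + 96·x + 192·x^2 + 128·x^3)·Dx - 2·Dx^2 + (1 + 2·x)·Dx^3  (order 3).
h: a_k = 0, 0, 8, 16/3, -32/3, -128/5, -704/45, 128/7, 12928/315, …
ICs: h(0) = 0, h′(0) = 0, h′′(0) = 16.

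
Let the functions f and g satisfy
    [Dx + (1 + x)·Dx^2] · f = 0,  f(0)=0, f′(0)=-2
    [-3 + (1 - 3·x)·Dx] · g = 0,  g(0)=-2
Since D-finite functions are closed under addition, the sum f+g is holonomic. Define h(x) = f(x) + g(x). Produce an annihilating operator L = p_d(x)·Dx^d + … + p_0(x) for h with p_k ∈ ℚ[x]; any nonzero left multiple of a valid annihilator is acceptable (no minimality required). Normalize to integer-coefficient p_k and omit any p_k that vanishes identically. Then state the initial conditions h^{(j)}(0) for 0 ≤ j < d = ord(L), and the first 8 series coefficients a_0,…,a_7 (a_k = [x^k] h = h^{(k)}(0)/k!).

L = (-66 - 18·x)·Dx + (-52 - 120·x - 36·x^2)·Dx^2 + (7 - 11·x - 27·x^2 - 9·x^3)·Dx^3  (order 3).
h: a_k = -2, -8, -17, -164/3, -323/2, -2432/5, -4373/3, -30620/7, …
ICs: h(0) = -2, h′(0) = -8, h′′(0) = -34.

f: a_k = 0, -2, 1, -2/3, 1/2, -2/5, 1/3, -2/7, …
g: a_k = -2, -6, -18, -54, -162, -486, -1458, -4374, …
f+g: L₀ = lclm(L_f,L_g), ord ≤ 2+1.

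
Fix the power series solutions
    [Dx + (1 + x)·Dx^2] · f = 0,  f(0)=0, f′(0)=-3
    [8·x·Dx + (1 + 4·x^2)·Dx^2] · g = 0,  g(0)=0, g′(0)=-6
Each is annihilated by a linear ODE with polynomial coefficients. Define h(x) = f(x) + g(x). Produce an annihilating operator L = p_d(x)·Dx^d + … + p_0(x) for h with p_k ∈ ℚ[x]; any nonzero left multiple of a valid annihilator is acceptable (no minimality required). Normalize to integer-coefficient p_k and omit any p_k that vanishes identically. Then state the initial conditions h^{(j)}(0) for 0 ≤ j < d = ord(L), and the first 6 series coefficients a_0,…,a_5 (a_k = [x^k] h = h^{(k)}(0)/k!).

f: a_k = 0, -3, 3/2, -1, 3/4, -3/5, …
g: a_k = 0, -6, 0, 8, 0, -96/5, …
Weyl lclm of L_f,L_g ⇒ L₀ (ord ≤ 4).
L = (-8 - 24·x + 96·x^2 + 32·x^3)·Dx + (-10 - 16·x + 72·x^2 + 192·x^3 + 64·x^4)·Dx^2 + (-1 + 7·x + 8·x^2 + 32·x^3 + 48·x^4 + 16·x^5)·Dx^3  (order 3).
h: a_k = 0, -9, 3/2, 7, 3/4, -99/5, …
ICs: h(0) = 0, h′(0) = -9, h′′(0) = 3.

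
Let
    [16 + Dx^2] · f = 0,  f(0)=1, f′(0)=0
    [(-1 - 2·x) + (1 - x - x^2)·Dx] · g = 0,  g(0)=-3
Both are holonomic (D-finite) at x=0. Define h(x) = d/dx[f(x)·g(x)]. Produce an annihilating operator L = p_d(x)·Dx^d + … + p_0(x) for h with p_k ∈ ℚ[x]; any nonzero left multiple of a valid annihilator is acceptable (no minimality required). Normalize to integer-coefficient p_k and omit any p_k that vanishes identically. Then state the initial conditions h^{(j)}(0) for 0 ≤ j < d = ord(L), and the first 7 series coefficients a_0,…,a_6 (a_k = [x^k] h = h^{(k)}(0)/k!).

L = (54 - 256·x - 128·x^2 + 256·x^3 + 128·x^4) + (-13 - 10·x + 48·x^2 + 32·x^3)·Dx + (7 - 15·x - 7·x^2 + 16·x^3 + 8·x^4)·Dx^2  (order 2).
h: a_k = -3, 36, 45, 4, 80, 1022/5, 5257/15, …
ICs: h(0) = -3, h′(0) = 36.

f: a_k = 1, 0, -8, 0, 32/3, 0, -256/45, …
g: a_k = -3, -3, -6, -9, -15, -24, -39, …
h₀=f·g: eliminate ⇒ L₀, order ≤ 2·1.
h₀' ⇒ L via d/dx closure of L₀.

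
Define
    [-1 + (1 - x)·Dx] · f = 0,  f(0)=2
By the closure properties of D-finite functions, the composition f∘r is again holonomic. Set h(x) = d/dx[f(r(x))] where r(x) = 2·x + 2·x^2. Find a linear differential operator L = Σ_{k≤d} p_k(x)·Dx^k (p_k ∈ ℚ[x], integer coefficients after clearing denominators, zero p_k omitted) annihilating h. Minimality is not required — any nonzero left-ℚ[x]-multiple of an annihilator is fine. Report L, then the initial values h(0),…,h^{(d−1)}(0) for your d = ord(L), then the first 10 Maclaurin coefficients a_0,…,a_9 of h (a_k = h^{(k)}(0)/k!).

L = (6 + 12·x + 12·x^2) + (-1 + 6·x^2 + 4·x^3)·Dx  (order 1).
h: a_k = 4, 24, 96, 352, 1200, 3936, 12544, 39168, 120384, 365440, …
ICs: h(0) = 4.

f: a_k = 2, 2, 2, 2, 2, 2, 2, 2, 2, 2, …
L₀ from L_f via x↦r, Dx↦r'^{-1}Dx.
h=h₀': d/dx-closure on L₀ ⇒ L.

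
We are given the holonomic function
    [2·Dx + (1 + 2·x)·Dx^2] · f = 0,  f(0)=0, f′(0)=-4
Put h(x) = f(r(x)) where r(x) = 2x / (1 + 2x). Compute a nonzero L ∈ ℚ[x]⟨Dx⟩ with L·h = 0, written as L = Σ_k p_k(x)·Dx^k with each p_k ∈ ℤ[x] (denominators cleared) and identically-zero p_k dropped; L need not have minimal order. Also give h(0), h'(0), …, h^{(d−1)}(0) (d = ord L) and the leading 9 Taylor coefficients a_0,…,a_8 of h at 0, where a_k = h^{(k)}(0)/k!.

L = (8 + 24·x)·Dx + (1 + 8·x + 12·x^2)·Dx^2  (order 2).
h: a_k = 0, -8, 32, -416/3, 640, -15488/5, 46592/3, -559616/7, 419840, …
ICs: h(0) = 0, h′(0) = -8.

f: a_k = 0, -4, 4, -16/3, 8, -64/5, 64/3, -256/7, 64, …
f∘r: x↦r, Dx↦Dx/r' in L_f ⇒ L₀.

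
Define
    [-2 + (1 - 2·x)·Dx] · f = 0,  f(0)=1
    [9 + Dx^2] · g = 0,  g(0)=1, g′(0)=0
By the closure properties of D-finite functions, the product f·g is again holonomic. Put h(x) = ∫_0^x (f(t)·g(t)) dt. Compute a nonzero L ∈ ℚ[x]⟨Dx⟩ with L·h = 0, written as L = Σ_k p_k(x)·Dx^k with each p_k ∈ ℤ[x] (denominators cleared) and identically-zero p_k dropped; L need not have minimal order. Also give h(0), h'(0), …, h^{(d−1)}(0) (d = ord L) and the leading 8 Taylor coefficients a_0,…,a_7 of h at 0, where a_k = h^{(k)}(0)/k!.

f: a_k = 1, 2, 4, 8, 16, 32, 64, 128, …
g: a_k = 1, 0, -9/2, 0, 27/8, 0, -81/80, 0, …
h₀=f·g: eliminate ⇒ L₀, order ≤ 1·2.
∫: right-multiply L₀ by Dx.
L = (-9 + 18·x)·Dx + 4·Dx^2 + (-1 + 2·x)·Dx^3  (order 3).
h: a_k = 0, 1, 1, -1/6, -1/4, 11/40, 11/24, 359/560, …
ICs: h(0) = 0, h′(0) = 1, h′′(0) = 2.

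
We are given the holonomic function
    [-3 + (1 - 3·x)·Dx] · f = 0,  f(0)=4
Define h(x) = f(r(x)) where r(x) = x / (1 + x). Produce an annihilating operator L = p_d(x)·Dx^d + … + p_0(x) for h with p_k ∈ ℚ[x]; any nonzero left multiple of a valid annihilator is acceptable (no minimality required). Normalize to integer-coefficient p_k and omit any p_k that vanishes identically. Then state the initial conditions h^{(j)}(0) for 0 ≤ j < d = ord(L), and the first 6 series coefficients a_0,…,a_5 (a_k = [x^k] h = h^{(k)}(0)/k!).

L = 3 + (-1 + x + 2·x^2)·Dx  (order 1).
h: a_k = 4, 12, 24, 48, 96, 192, …
ICs: h(0) = 4.

f: a_k = 4, 12, 36, 108, 324, 972, …
L₀ from L_f via x↦r, Dx↦r'^{-1}Dx.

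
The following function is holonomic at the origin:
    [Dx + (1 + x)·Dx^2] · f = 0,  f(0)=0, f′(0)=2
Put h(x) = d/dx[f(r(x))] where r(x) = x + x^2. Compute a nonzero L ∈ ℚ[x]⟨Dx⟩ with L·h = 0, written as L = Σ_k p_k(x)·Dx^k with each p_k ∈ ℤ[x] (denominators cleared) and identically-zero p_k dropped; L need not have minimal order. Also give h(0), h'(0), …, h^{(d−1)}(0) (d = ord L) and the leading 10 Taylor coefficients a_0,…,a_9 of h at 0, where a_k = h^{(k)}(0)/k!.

L = (-1 + 2·x + 2·x^2) + (1 + 3·x + 3·x^2 + 2·x^3)·Dx  (order 1).
h: a_k = 2, 2, -4, 2, 2, -4, 2, 2, -4, 2, …
ICs: h(0) = 2.

f: a_k = 0, 2, -1, 2/3, -1/2, 2/5, -1/3, 2/7, -1/4, 2/9, …
Substitute x→r, Dx→(1/r')Dx; clear ⇒ L₀.
h₀' ⇒ L via d/dx closure of L₀.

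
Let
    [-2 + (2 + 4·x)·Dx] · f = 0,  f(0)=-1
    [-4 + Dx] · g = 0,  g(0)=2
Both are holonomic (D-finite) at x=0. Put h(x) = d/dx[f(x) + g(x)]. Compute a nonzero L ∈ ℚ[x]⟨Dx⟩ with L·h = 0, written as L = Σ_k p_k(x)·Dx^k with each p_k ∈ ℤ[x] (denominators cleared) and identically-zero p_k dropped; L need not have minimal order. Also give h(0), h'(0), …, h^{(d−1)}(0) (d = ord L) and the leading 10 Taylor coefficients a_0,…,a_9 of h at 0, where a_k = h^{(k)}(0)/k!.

L = (-28 - 32·x) + (-13 - 64·x - 64·x^2)·Dx + (5 + 18·x + 16·x^2)·Dx^2  (order 2).
h: a_k = 7, 33, 125/2, 527/6, 1943/24, 9137/120, 22373/720, 266207/5040, -1502737/40320, 36556577/362880, …
ICs: h(0) = 7, h′(0) = 33.

f: a_k = -1, -1, 1/2, -1/2, 5/8, -7/8, 21/16, -33/16, 429/128, -715/128, …
g: a_k = 2, 8, 16, 64/3, 64/3, 256/15, 512/45, 2048/315, 1024/315, 4096/2835, …
f+g: L₀ = lclm(L_f,L_g), ord ≤ 1+1.
Derive L from L₀ (diff closure).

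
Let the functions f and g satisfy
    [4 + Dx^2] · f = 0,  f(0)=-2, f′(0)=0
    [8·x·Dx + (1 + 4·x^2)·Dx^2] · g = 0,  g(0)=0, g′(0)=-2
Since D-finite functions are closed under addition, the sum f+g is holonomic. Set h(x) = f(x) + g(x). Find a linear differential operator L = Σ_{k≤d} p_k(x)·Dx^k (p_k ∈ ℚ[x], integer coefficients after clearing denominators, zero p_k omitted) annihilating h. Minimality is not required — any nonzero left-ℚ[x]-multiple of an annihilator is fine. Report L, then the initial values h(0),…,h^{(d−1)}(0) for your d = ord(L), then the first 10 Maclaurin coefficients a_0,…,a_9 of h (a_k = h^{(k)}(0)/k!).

f: a_k = -2, 0, 4, 0, -4/3, 0, 8/45, 0, -4/315, 0, …
g: a_k = 0, -2, 0, 8/3, 0, -32/5, 0, 128/7, 0, -512/9, …
Sum ⇒ L₀ = lclm(L_f,L_g) in ℚ(x)⟨Dx⟩.
L = (-352·x + 1792·x^3 + 512·x^5)·Dx + (-4 + 112·x^2 + 576·x^4 + 256·x^6)·Dx^2 + (-88·x + 448·x^3 + 128·x^5)·Dx^3 + (-1 + 28·x^2 + 144·x^4 + 64·x^6)·Dx^4  (order 4).
h: a_k = -2, -2, 4, 8/3, -4/3, -32/5, 8/45, 128/7, -4/315, -512/9, …
ICs: h(0) = -2, h′(0) = -2, h′′(0) = 8, h′′′(0) = 16.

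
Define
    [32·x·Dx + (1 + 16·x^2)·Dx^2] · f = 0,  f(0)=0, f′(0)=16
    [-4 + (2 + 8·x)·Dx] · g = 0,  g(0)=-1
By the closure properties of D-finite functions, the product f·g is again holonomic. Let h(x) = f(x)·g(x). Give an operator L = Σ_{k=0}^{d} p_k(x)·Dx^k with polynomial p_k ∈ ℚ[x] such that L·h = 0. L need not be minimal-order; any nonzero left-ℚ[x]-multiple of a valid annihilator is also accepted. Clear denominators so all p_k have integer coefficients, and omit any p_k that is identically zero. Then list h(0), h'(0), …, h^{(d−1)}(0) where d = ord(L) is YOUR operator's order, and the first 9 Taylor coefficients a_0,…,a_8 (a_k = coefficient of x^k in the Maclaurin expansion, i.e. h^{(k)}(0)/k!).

L = (12 - 64·x - 64·x^2) + (-4 + 16·x + 192·x^2 + 256·x^3)·Dx + (1 + 8·x + 32·x^2 + 128·x^3 + 256·x^4)·Dx^2  (order 2).
h: a_k = 0, -16, -32, 352/3, 320/3, -12448/15, -26176/15, 1206592/105, 1429376/105, …
ICs: h(0) = 0, h′(0) = -16.

f: a_k = 0, 16, 0, -256/3, 0, 4096/5, 0, -65536/7, 0, …
g: a_k = -1, -2, 2, -4, 10, -28, 84, -264, 858, …
L₀ := L_f ⊗_s L_g (sym. prod.), ord ≤ 2.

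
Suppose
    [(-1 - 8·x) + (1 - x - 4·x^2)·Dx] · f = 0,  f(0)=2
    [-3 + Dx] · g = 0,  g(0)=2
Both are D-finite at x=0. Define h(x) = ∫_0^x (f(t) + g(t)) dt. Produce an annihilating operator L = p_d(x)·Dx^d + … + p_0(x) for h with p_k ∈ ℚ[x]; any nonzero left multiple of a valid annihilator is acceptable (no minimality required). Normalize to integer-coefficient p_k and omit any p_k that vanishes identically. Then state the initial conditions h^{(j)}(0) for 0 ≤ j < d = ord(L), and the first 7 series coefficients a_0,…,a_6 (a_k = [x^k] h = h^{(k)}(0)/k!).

f: a_k = 2, 2, 10, 18, 58, 130, 362, …
g: a_k = 2, 6, 9, 9, 27/4, 81/20, 81/40, …
Weyl lclm of L_f,L_g ⇒ L₀ (ord ≤ 2).
h=∫h₀ ⇒ L = L₀·Dx.
L = (-21 - 9·x - 396·x^2 - 288·x^3)·Dx + (1 + 42·x + 159·x^2 - 72·x^3 - 144·x^4)·Dx^2 + (2 - 13·x - 9·x^2 + 56·x^3 + 48·x^4)·Dx^3  (order 3).
h: a_k = 0, 4, 4, 19/3, 27/4, 259/20, 2681/120, …
ICs: h(0) = 0, h′(0) = 4, h′′(0) = 8.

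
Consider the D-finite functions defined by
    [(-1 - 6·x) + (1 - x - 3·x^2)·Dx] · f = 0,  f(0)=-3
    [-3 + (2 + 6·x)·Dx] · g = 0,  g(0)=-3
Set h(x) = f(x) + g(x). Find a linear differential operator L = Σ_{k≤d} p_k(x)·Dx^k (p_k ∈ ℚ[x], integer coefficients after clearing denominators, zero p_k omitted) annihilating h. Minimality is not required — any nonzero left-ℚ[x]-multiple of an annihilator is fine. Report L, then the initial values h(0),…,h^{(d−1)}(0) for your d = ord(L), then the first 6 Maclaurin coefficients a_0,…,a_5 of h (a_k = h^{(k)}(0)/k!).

L = (-57 - 297·x - 567·x^2 - 810·x^3) + (41 + 246·x + 891·x^2 + 1998·x^3 + 2025·x^4)·Dx + (2 - 38·x - 186·x^2 + 54·x^3 + 918·x^4 + 810·x^5)·Dx^2  (order 2).
h: a_k = -6, -15/2, -69/8, -417/16, -6081/128, -35823/256, …
ICs: h(0) = -6, h′(0) = -15/2.

f: a_k = -3, -3, -12, -21, -57, -120, …
g: a_k = -3, -9/2, 27/8, -81/16, 1215/128, -5103/256, …
L₀ := lclm(L_f,L_g); ord L₀ ≤ 1+1.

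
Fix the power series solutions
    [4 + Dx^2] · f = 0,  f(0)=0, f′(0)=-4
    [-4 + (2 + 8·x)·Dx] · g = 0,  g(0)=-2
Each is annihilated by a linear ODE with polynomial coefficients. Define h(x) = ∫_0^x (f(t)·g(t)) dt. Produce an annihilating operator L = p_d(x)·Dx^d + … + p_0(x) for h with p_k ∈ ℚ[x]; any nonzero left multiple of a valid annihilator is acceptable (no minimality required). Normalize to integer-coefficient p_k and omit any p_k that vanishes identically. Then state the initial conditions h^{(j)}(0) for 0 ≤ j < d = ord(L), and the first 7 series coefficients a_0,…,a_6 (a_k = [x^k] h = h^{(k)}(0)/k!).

L = (16 + 32·x + 64·x^2)·Dx + (-4 - 16·x)·Dx^2 + (1 + 8·x + 16·x^2)·Dx^3  (order 3).
h: a_k = 0, 0, 4, 16/3, -16/3, 64/15, -512/45, …
ICs: h(0) = 0, h′(0) = 0, h′′(0) = 8.

f: a_k = 0, -4, 0, 8/3, 0, -8/15, 0, …
g: a_k = -2, -4, 4, -8, 20, -56, 168, …
L₀ := L_f ⊗_s L_g (sym. prod.), ord ≤ 2.
∫: right-multiply L₀ by Dx.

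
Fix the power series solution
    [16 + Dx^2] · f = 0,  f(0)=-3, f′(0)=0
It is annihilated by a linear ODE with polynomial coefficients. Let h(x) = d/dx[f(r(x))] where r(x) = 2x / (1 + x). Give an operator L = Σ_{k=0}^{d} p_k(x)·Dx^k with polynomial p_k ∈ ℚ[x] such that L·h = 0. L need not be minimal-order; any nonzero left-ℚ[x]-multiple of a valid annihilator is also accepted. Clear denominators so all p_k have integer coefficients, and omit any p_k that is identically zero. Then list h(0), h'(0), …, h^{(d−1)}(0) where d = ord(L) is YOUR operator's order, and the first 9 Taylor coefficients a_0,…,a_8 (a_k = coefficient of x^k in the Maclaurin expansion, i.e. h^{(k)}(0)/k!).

f: a_k = -3, 0, 24, 0, -32, 0, 256/15, 0, -512/105, …
h₀=f(r): pull back L_f along r ⇒ L₀.
Derive L from L₀ (diff closure).
L = (70 + 12·x + 6·x^2) + (6 + 18·x + 18·x^2 + 6·x^3)·Dx + (1 + 4·x + 6·x^2 + 4·x^3 + x^4)·Dx^2  (order 2).
h: a_k = 0, 192, -576, -896, 8320, -106432/5, 108864/5, 3730688/105, -7332096/35, …
ICs: h(0) = 0, h′(0) = 192.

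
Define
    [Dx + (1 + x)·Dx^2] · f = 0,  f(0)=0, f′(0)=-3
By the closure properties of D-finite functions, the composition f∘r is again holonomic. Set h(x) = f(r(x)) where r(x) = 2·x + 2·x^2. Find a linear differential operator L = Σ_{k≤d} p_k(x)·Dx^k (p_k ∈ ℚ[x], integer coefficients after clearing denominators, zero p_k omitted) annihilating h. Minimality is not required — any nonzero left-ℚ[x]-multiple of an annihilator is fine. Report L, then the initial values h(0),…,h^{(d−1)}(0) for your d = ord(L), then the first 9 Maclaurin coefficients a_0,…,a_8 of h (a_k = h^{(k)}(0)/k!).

L = (4·x + 4·x^2)·Dx + (1 + 4·x + 6·x^2 + 4·x^3)·Dx^2  (order 2).
h: a_k = 0, -6, 0, 4, -6, 24/5, 0, -48/7, 12, …
ICs: h(0) = 0, h′(0) = -6.

f: a_k = 0, -3, 3/2, -1, 3/4, -3/5, 1/2, -3/7, 3/8, …
h₀=f(r): pull back L_f along r ⇒ L₀.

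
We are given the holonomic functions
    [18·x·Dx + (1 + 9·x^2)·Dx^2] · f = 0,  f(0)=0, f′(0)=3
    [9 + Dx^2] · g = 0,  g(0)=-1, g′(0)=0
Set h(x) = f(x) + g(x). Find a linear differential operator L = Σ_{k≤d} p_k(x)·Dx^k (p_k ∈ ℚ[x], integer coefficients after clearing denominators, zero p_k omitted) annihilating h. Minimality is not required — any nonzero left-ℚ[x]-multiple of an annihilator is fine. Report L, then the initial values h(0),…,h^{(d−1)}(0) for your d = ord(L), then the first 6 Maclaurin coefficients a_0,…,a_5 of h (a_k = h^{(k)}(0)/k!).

L = (-1782·x + 20412·x^3 + 13122·x^5)·Dx + (-9 + 567·x^2 + 6561·x^4 + 6561·x^6)·Dx^2 + (-198·x + 2268·x^3 + 1458·x^5)·Dx^3 + (-1 + 63·x^2 + 729·x^4 + 729·x^6)·Dx^4  (order 4).
h: a_k = -1, 3, 9/2, -9, -27/8, 243/5, …
ICs: h(0) = -1, h′(0) = 3, h′′(0) = 9, h′′′(0) = -54.

f: a_k = 0, 3, 0, -9, 0, 243/5, …
g: a_k = -1, 0, 9/2, 0, -27/8, 0, …
f+g: L₀ = lclm(L_f,L_g), ord ≤ 2+2.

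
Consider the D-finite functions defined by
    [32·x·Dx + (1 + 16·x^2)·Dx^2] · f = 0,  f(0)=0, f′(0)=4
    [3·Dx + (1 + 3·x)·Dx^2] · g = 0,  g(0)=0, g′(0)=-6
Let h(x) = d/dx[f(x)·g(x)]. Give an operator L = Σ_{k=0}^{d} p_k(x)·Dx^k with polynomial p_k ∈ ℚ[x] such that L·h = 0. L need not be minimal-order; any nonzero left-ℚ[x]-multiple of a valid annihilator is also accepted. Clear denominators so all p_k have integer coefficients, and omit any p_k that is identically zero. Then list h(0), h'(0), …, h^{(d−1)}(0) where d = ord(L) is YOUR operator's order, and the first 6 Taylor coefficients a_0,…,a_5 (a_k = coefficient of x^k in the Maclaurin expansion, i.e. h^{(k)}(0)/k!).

f: a_k = 0, 4, 0, -64/3, 0, 1024/5, …
g: a_k = 0, -6, 9, -18, 81/2, -486/5, …
h₀=f·g: eliminate ⇒ L₀, order ≤ 2·2.
Differentiate: ansatz ord ≤ ord L₀ ⇒ L.
L = (15744 + 89280·x + 811008·x^2 + 5299200·x^3 + 13271040·x^4 + 17252352·x^5 + 21233664·x^7) + (4258 + 91200·x + 775488·x^2 + 4635648·x^3 + 18247680·x^4 + 41140224·x^5 + 46448640·x^6 + 21233664·x^7 + 74317824·x^8)·Dx + (492 + 12548·x + 131328·x^2 + 747968·x^3 + 3219456·x^4 + 10146816·x^5 + 21233664·x^6 + 24920064·x^7 + 21233664·x^8 + 42467328·x^9)·Dx^2 + (73 + 822·x + 6161·x^2 + 34944·x^3 + 151168·x^4 + 500736·x^5 + 1322496·x^6 + 2654208·x^7 + 3244032·x^8 + 3538944·x^9 + 5308416·x^10)·Dx^3  (order 3).
h: a_k = 0, -48, 108, 224, -150, -37008/5, …
ICs: h(0) = 0, h′(0) = -48, h′′(0) = 216.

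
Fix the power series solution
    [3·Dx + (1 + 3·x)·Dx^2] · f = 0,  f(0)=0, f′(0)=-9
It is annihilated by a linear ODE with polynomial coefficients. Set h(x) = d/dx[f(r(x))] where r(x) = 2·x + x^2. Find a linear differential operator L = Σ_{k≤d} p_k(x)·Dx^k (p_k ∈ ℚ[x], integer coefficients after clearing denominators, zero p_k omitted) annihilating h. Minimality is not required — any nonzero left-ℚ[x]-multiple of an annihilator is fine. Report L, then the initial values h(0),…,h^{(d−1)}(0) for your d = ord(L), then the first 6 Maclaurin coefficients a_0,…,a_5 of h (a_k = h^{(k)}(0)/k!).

L = (5 + 6·x + 3·x^2) + (1 + 7·x + 9·x^2 + 3·x^3)·Dx  (order 1).
h: a_k = -18, 90, -486, 2646, -14418, 78570, …
ICs: h(0) = -18.

f: a_k = 0, -9, 27/2, -27, 243/4, -729/5, …
h₀=f(r): pull back L_f along r ⇒ L₀.
h=h₀': d/dx-closure on L₀ ⇒ L.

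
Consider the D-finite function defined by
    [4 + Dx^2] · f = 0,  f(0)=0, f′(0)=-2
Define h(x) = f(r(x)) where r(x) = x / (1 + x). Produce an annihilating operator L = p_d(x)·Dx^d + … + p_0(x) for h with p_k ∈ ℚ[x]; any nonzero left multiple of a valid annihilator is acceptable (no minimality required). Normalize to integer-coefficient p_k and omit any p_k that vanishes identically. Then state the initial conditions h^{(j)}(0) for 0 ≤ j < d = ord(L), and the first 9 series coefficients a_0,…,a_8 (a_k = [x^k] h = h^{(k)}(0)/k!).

L = 4 + (2 + 6·x + 6·x^2 + 2·x^3)·Dx + (1 + 4·x + 6·x^2 + 4·x^3 + x^4)·Dx^2  (order 2).
h: a_k = 0, -2, 2, -2/3, -2, 86/15, -10, 4418/315, -758/45, …
ICs: h(0) = 0, h′(0) = -2.

f: a_k = 0, -2, 0, 4/3, 0, -4/15, 0, 8/315, 0, …
f∘r: x↦r, Dx↦Dx/r' in L_f ⇒ L₀.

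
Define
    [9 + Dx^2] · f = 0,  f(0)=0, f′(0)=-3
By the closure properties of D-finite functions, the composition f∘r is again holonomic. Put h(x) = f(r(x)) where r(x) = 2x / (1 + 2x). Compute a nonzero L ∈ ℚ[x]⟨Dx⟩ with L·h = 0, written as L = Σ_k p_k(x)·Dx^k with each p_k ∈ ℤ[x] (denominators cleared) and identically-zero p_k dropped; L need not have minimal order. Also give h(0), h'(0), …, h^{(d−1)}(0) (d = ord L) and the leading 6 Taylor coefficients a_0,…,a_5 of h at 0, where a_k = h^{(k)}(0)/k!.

f: a_k = 0, -3, 0, 9/2, 0, -81/40, …
f∘r: x↦r, Dx↦Dx/r' in L_f ⇒ L₀.
L = 36 + (4 + 24·x + 48·x^2 + 32·x^3)·Dx + (1 + 8·x + 24·x^2 + 32·x^3 + 16·x^4)·Dx^2  (order 2).
h: a_k = 0, -6, 12, 12, -168, 3516/5, …
ICs: h(0) = 0, h′(0) = -6.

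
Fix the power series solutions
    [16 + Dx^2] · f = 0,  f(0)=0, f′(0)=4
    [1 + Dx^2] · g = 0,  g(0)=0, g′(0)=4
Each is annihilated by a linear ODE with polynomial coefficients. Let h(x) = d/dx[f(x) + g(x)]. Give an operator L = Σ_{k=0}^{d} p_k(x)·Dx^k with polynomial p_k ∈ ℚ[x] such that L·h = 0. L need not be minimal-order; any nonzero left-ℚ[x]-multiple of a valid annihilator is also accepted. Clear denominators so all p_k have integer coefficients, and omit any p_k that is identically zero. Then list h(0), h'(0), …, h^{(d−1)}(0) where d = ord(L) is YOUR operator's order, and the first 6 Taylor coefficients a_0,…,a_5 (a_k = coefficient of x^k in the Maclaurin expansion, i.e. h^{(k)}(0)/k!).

L = 16 + 17·Dx^2 + Dx^4  (order 4).
h: a_k = 8, 0, -34, 0, 257/6, 0, …
ICs: h(0) = 8, h′(0) = 0, h′′(0) = -68, h′′′(0) = 0.

f: a_k = 0, 4, 0, -32/3, 0, 128/15, …
g: a_k = 0, 4, 0, -2/3, 0, 1/30, …
f+g: L₀ = lclm(L_f,L_g), ord ≤ 2+2.
Derive L from L₀ (diff closure).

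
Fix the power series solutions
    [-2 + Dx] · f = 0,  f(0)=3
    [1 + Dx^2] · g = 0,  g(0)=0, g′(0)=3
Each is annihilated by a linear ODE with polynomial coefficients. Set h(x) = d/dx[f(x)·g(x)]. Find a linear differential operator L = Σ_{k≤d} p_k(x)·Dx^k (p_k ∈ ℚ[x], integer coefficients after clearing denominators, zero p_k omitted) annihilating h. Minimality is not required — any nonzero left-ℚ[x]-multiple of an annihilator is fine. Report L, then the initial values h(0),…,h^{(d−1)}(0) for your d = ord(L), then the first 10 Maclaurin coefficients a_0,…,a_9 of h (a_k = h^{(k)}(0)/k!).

f: a_k = 3, 6, 6, 4, 2, 4/5, 4/15, 8/105, 2/105, 4/945, …
g: a_k = 0, 3, 0, -1/2, 0, 1/40, 0, -1/1680, 0, 1/120960, …
f·g: L₀ = L_f ⊗_s L_g, ord ≤ 1·2.
Derive L from L₀ (diff closure).
L = 5 - 4·Dx + Dx^2  (order 2).
h: a_k = 9, 36, 99/2, 36, 123/8, 33/10, -29/80, -3/5, -1199/4480, -779/10080, …
ICs: h(0) = 9, h′(0) = 36.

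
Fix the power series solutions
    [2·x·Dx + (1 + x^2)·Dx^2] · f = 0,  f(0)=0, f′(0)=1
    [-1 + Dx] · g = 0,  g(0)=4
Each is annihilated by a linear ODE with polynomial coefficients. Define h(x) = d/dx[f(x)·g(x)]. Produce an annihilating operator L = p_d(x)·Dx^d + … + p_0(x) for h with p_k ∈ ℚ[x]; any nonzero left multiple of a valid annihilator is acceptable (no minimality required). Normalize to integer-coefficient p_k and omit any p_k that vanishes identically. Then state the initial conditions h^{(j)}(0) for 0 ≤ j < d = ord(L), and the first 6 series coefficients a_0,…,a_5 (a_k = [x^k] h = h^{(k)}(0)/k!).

L = (1 + 5·x - 3·x^2 + x^3) + (-6·x + 4·x^2 - 2·x^3)·Dx + (-1 + x - x^2 + x^3)·Dx^2  (order 2).
h: a_k = 4, 8, 2, -8/3, 3/2, 11/3, …
ICs: h(0) = 4, h′(0) = 8.

f: a_k = 0, 1, 0, -1/3, 0, 1/5, …
g: a_k = 4, 4, 2, 2/3, 1/6, 1/30, …
Product ⇒ symmetric product L₀, ord ≤ 2.
Differentiate: ansatz ord ≤ ord L₀ ⇒ L.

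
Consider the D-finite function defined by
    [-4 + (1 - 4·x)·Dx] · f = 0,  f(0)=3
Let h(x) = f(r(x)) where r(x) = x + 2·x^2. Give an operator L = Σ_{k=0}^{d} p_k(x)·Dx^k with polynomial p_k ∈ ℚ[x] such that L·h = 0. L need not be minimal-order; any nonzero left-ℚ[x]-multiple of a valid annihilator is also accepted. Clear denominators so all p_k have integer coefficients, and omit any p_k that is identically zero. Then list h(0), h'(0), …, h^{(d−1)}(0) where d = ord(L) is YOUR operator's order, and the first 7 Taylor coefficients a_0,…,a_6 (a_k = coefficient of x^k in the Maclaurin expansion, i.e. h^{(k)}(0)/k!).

L = (4 + 16·x) + (-1 + 4·x + 8·x^2)·Dx  (order 1).
h: a_k = 3, 12, 72, 384, 2112, 11520, 62976, …
ICs: h(0) = 3.

f: a_k = 3, 12, 48, 192, 768, 3072, 12288, …
L₀ from L_f via x↦r, Dx↦r'^{-1}Dx.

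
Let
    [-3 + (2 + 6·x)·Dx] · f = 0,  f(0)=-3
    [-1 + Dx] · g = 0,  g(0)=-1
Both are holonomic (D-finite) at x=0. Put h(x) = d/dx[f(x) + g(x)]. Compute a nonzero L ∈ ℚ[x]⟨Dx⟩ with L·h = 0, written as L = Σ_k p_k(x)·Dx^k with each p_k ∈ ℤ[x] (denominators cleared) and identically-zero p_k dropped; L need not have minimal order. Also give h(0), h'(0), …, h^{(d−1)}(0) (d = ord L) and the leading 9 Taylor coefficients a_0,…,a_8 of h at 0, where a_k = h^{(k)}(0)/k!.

f: a_k = -3, -9/2, 27/8, -81/16, 1215/128, -5103/256, 45927/1024, -216513/2048, 8444007/32768, …
g: a_k = -1, -1, -1/2, -1/6, -1/24, -1/120, -1/720, -1/5040, -1/40320, …
Weyl lclm of L_f,L_g ⇒ L₀ (ord ≤ 2).
h₀' ⇒ L via d/dx closure of L₀.
L = (-33 - 18·x) + (23 - 24·x - 36·x^2)·Dx + (10 + 42·x + 36·x^2)·Dx^2  (order 2).
h: a_k = -11/2, 23/4, -251/16, 3629/96, -76577/768, 2066651/7680, -68201723/92160, 2659861949/1290240, -119693799737/20643840, …
ICs: h(0) = -11/2, h′(0) = 23/4.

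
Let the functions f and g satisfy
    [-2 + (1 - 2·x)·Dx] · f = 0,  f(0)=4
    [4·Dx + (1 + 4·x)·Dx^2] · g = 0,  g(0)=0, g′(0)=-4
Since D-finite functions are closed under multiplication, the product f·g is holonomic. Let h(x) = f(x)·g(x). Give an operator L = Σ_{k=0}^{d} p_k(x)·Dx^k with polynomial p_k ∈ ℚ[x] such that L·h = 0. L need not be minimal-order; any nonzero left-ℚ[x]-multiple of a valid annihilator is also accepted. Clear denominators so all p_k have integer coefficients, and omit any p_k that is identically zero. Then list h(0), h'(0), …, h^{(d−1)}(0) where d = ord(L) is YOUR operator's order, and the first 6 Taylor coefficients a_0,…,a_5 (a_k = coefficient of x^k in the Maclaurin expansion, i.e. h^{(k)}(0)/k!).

f: a_k = 4, 8, 16, 32, 64, 128, …
g: a_k = 0, -4, 8, -64/3, 64, -1024/5, …
L₀ := L_f ⊗_s L_g (sym. prod.), ord ≤ 2.
L = 8 + 24·x·Dx + (-1 - 2·x + 8·x^2)·Dx^2  (order 2).
h: a_k = 0, -16, 0, -256/3, 256/3, -9728/15, …
ICs: h(0) = 0, h′(0) = -16.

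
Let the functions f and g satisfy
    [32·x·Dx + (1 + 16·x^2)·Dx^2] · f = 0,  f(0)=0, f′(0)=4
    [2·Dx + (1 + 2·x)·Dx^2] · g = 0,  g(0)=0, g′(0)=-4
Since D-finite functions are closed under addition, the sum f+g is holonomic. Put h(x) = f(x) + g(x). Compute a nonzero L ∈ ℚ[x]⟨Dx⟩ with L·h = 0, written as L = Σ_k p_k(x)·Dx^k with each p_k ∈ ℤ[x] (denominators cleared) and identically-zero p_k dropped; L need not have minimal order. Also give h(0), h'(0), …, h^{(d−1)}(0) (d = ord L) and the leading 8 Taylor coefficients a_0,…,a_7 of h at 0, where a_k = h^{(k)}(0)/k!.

f: a_k = 0, 4, 0, -64/3, 0, 1024/5, 0, -16384/7, …
g: a_k = 0, -4, 4, -16/3, 8, -64/5, 64/3, -256/7, …
Weyl lclm of L_f,L_g ⇒ L₀ (ord ≤ 4).
L = (-32 - 192·x + 1536·x^2 + 1024·x^3)·Dx + (-20 - 64·x + 576·x^2 + 3072·x^3 + 2048·x^4)·Dx^2 + (-1 + 14·x + 32·x^2 + 256·x^3 + 768·x^4 + 512·x^5)·Dx^3  (order 3).
h: a_k = 0, 0, 4, -80/3, 8, 192, 64/3, -16640/7, …
ICs: h(0) = 0, h′(0) = 0, h′′(0) = 8.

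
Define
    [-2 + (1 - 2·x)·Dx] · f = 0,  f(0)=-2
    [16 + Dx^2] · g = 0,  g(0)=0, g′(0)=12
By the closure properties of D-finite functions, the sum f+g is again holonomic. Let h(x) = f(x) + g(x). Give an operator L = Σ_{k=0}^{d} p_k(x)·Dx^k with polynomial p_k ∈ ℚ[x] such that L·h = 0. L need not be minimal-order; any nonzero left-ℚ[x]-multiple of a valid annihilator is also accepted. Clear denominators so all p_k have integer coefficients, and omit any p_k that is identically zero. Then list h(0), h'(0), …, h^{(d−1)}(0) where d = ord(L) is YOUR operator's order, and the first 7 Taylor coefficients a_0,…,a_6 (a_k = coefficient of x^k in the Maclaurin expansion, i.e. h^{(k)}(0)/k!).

f: a_k = -2, -4, -8, -16, -32, -64, -128, …
g: a_k = 0, 12, 0, -32, 0, 128/5, 0, …
f+g: L₀ = lclm(L_f,L_g), ord ≤ 1+2.
L = (160 - 256·x + 256·x^2) + (-48 + 224·x - 384·x^2 + 256·x^3)·Dx + (10 - 16·x + 16·x^2)·Dx^2 + (-3 + 14·x - 24·x^2 + 16·x^3)·Dx^3  (order 3).
h: a_k = -2, 8, -8, -48, -32, -192/5, -128, …
ICs: h(0) = -2, h′(0) = 8, h′′(0) = -16.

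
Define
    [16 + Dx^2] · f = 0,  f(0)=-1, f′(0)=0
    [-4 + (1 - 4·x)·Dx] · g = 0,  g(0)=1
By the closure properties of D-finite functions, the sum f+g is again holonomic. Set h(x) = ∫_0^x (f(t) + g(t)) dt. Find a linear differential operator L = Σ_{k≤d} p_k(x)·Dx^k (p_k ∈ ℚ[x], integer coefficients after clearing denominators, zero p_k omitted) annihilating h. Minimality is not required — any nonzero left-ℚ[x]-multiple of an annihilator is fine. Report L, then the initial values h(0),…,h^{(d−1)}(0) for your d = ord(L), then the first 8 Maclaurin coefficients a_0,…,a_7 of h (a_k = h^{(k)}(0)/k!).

f: a_k = -1, 0, 8, 0, -32/3, 0, 256/45, 0, …
g: a_k = 1, 4, 16, 64, 256, 1024, 4096, 16384, …
Sum ⇒ L₀ = lclm(L_f,L_g) in ℚ(x)⟨Dx⟩.
h=∫₀ˣh₀: take L = L₀·Dx.
L = (-448 + 512·x - 1024·x^2)·Dx + (48 - 320·x + 768·x^2 - 1024·x^3)·Dx^2 + (-28 + 32·x - 64·x^2)·Dx^3 + (3 - 20·x + 48·x^2 - 64·x^3)·Dx^4  (order 4).
h: a_k = 0, 0, 2, 8, 16, 736/15, 512/3, 26368/45, …
ICs: h(0) = 0, h′(0) = 0, h′′(0) = 4, h′′′(0) = 48.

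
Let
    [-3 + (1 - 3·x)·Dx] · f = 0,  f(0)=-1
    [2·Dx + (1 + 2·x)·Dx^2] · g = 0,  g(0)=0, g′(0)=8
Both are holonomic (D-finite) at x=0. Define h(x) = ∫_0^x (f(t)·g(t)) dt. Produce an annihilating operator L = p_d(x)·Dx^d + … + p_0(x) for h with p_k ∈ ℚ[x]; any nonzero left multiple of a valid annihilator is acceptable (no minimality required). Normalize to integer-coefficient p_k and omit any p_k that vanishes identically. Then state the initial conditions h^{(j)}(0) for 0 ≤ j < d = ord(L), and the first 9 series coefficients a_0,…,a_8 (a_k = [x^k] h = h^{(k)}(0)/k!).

L = 6·Dx + (4 + 18·x)·Dx^2 + (-1 + x + 6·x^2)·Dx^3  (order 3).
h: a_k = 0, 0, -4, -16/3, -44/3, -32, -1264/15, -22112/105, -19668/35, …
ICs: h(0) = 0, h′(0) = 0, h′′(0) = -8.

f: a_k = -1, -3, -9, -27, -81, -243, -729, -2187, -6561, …
g: a_k = 0, 8, -8, 32/3, -16, 128/5, -128/3, 512/7, -128, …
h₀=f·g: eliminate ⇒ L₀, order ≤ 1·2.
h=∫h₀ ⇒ L = L₀·Dx.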